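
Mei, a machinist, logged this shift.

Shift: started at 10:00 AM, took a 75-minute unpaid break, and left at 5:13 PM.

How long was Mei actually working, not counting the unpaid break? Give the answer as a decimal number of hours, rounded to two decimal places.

5.97 hours

Shift: 10:00 AM–5:13 PM = 7 h 13 min; less 75 min break → 5 h 58 min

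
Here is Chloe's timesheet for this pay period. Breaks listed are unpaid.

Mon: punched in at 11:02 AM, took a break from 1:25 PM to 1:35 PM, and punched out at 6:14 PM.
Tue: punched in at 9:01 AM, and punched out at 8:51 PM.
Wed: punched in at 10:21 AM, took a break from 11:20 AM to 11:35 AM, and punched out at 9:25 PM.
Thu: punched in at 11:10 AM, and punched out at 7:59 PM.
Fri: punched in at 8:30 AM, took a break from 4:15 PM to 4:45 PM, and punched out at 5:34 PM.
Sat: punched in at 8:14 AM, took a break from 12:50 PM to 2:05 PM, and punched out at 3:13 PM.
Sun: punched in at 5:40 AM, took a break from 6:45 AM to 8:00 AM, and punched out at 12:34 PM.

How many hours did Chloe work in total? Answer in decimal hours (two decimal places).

58.45 hours

Mon: 11:02 AM–6:14 PM = 7 h 12 min; less 10 min break → 7 h 2 min
Tue: 9:01 AM–8:51 PM = 11 h 50 min
Wed: 10:21 AM–9:25 PM = 11 h 4 min; less 15 min break → 10 h 49 min
Thu: 11:10 AM–7:59 PM = 8 h 49 min
Fri: 8:30 AM–5:34 PM = 9 h 4 min; less 30 min break → 8 h 34 min
Sat: 8:14 AM–3:13 PM = 6 h 59 min; less 75 min break → 5 h 44 min
Sun: 5:40 AM–12:34 PM = 6 h 54 min; less 75 min break → 5 h 39 min
Total: 7 h 2 min + 11 h 50 min + 10 h 49 min + 8 h 49 min + 8 h 34 min + 5 h 44 min + 5 h 39 min = 58 h 27 min.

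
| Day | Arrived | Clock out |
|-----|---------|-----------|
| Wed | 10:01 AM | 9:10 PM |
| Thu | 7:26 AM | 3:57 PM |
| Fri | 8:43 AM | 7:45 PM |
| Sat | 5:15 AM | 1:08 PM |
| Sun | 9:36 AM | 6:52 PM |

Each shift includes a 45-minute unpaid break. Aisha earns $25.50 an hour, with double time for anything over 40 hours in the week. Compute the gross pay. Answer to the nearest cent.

$1229.10

Wed: 10:01 AM–9:10 PM = 11 h 9 min; less 45 min break → 10 h 24 min
Thu: 7:26 AM–3:57 PM = 8 h 31 min; less 45 min break → 7 h 46 min
Fri: 8:43 AM–7:45 PM = 11 h 2 min; less 45 min break → 10 h 17 min
Sat: 5:15 AM–1:08 PM = 7 h 53 min; less 45 min break → 7 h 8 min
Sun: 9:36 AM–6:52 PM = 9 h 16 min; less 45 min break → 8 h 31 min
Total worked: 44 h 6 min = 2646 min.
Regular 40 h 0 min = 2400 min at $25.50/h; overtime 4 h 6 min = 246 min at $51.00/h.
Pay = (2400 × $25.50 + 246 × $51.00) ÷ 60 = $1229.10.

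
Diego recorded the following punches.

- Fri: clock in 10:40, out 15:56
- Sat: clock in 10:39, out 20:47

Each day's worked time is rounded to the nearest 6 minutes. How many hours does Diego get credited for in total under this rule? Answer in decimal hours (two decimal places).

15.40 hours

Fri: 10:40–15:56 = 5 h 16 min → rounds to 5 h 18 min
Sat: 10:39–20:47 = 10 h 8 min → rounds to 10 h 6 min
Total credited: 15 h 24 min.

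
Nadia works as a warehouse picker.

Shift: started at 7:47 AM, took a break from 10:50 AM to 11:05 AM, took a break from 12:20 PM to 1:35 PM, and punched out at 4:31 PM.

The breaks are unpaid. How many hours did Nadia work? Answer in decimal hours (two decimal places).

7.23 hours

Shift: 7:47 AM–4:31 PM = 8 h 44 min; less 90 min break → 7 h 14 min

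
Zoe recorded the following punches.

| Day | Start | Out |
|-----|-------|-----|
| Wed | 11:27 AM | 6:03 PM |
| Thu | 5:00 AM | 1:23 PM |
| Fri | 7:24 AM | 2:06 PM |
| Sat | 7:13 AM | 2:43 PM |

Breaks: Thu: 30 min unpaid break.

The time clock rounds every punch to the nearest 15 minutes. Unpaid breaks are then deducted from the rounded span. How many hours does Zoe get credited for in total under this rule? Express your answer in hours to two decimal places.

Wed: in 11:27 AM→11:30 AM, out 6:03 PM→6:00 PM; 6 h 30 min
Thu: in 5:00 AM→5:00 AM, out 1:23 PM→1:30 PM; 8 h 30 min − 30 min = 8 h 0 min
Fri: in 7:24 AM→7:30 AM, out 2:06 PM→2:00 PM; 6 h 30 min
Sat: in 7:13 AM→7:15 AM, out 2:43 PM→2:45 PM; 7 h 30 min
Total credited: 28 h 30 min.

28.50 hours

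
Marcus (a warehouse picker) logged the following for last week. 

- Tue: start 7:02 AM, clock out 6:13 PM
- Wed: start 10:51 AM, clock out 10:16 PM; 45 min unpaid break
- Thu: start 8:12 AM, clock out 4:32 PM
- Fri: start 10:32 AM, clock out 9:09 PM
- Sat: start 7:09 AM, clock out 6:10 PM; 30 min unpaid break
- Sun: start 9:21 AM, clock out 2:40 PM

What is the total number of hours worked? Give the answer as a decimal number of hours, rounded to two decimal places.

56.63 hours

Tue: 7:02 AM–6:13 PM = 11 h 11 min
Wed: 10:51 AM–10:16 PM = 11 h 25 min; less 45 min break → 10 h 40 min
Thu: 8:12 AM–4:32 PM = 8 h 20 min
Fri: 10:32 AM–9:09 PM = 10 h 37 min
Sat: 7:09 AM–6:10 PM = 11 h 1 min; less 30 min break → 10 h 31 min
Sun: 9:21 AM–2:40 PM = 5 h 19 min
Total: 11 h 11 min + 10 h 40 min + 8 h 20 min + 10 h 37 min + 10 h 31 min + 5 h 19 min = 56 h 38 min.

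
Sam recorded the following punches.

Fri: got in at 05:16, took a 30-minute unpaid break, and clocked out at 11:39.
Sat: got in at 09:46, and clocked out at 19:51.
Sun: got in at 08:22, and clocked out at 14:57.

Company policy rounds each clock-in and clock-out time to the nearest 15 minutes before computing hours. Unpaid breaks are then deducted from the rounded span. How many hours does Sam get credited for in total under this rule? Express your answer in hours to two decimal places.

22.75 hours

Fri: in 05:16→05:15, out 11:39→11:45; 6 h 30 min − 30 min = 6 h 0 min
Sat: in 09:46→09:45, out 19:51→19:45; 10 h 0 min
Sun: in 08:22→08:15, out 14:57→15:00; 6 h 45 min
Total credited: 22 h 45 min.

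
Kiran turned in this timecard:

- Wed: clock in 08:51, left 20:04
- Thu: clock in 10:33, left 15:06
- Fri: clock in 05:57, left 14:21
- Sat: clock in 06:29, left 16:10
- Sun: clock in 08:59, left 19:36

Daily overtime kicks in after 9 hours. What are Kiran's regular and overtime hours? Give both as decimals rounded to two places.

Wed: 08:51–20:04 = 11 h 13 min
Thu: 10:33–15:06 = 4 h 33 min
Fri: 05:57–14:21 = 8 h 24 min
Sat: 06:29–16:10 = 9 h 41 min
Sun: 08:59–19:36 = 10 h 37 min
Wed reg 9 h 0 min / OT 2 h 13 min; Thu reg 4 h 33 min / OT 0 h 0 min; Fri reg 8 h 24 min / OT 0 h 0 min; Sat reg 9 h 0 min / OT 0 h 41 min; Sun reg 9 h 0 min / OT 1 h 37 min.
Totals: regular 39 h 57 min, overtime 4 h 31 min.

Regular 39.95 hours, overtime 4.52 hours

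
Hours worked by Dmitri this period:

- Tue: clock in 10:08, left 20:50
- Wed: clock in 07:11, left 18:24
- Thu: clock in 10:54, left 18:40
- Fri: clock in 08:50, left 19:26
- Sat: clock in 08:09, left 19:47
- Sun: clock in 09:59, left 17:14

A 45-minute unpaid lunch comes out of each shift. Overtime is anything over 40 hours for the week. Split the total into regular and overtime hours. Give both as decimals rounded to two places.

Regular 40.00 hours, overtime 14.67 hours

Tue: 10:08–20:50 = 10 h 42 min; less 45 min break → 9 h 57 min
Wed: 07:11–18:24 = 11 h 13 min; less 45 min break → 10 h 28 min
Thu: 10:54–18:40 = 7 h 46 min; less 45 min break → 7 h 1 min
Fri: 08:50–19:26 = 10 h 36 min; less 45 min break → 9 h 51 min
Sat: 08:09–19:47 = 11 h 38 min; less 45 min break → 10 h 53 min
Sun: 09:59–17:14 = 7 h 15 min; less 45 min break → 6 h 30 min
Total worked: 54 h 40 min = 54.67 h.
Threshold 40 h → overtime 14 h 40 min, regular 40 h 0 min.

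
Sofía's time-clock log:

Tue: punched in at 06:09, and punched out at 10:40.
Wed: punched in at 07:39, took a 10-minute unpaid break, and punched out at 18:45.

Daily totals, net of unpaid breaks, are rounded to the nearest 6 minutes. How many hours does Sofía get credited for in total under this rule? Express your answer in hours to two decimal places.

15.40 hours

Tue: 06:09–10:40 = 4 h 31 min → rounds to 4 h 30 min
Wed: 07:39–18:45 = 11 h 6 min − 10 min = 10 h 56 min → rounds to 10 h 54 min
Total credited: 15 h 24 min.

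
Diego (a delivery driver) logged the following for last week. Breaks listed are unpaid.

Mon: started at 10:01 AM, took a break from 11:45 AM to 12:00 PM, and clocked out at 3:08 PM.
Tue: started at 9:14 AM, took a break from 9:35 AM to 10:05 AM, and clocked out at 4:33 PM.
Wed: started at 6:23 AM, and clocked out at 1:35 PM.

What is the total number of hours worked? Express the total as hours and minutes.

Mon: 10:01 AM–3:08 PM = 5 h 7 min; less 15 min break → 4 h 52 min
Tue: 9:14 AM–4:33 PM = 7 h 19 min; less 30 min break → 6 h 49 min
Wed: 6:23 AM–1:35 PM = 7 h 12 min
Total: 4 h 52 min + 6 h 49 min + 7 h 12 min = 18 h 53 min.

18 h 53 min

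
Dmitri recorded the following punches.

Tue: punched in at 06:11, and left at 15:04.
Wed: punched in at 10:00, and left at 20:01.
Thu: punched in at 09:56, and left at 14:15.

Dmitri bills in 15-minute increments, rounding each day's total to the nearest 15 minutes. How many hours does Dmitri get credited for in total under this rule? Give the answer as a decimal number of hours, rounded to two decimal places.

23.25 hours

Tue: 06:11–15:04 = 8 h 53 min → rounds to 9 h 0 min
Wed: 10:00–20:01 = 10 h 1 min → rounds to 10 h 0 min
Thu: 09:56–14:15 = 4 h 19 min → rounds to 4 h 15 min
Total credited: 23 h 15 min.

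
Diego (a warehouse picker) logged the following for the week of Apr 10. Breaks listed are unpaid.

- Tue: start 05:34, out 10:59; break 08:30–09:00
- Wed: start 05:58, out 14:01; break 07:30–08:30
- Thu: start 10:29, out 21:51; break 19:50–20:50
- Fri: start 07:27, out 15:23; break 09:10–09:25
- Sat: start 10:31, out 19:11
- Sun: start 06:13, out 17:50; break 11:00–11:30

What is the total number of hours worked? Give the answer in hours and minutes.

Tue: 05:34–10:59 = 5 h 25 min; less 30 min break → 4 h 55 min
Wed: 05:58–14:01 = 8 h 3 min; less 60 min break → 7 h 3 min
Thu: 10:29–21:51 = 11 h 22 min; less 60 min break → 10 h 22 min
Fri: 07:27–15:23 = 7 h 56 min; less 15 min break → 7 h 41 min
Sat: 10:31–19:11 = 8 h 40 min
Sun: 06:13–17:50 = 11 h 37 min; less 30 min break → 11 h 7 min
Total: 4 h 55 min + 7 h 3 min + 10 h 22 min + 7 h 41 min + 8 h 40 min + 11 h 7 min = 49 h 48 min.

49 h 48 min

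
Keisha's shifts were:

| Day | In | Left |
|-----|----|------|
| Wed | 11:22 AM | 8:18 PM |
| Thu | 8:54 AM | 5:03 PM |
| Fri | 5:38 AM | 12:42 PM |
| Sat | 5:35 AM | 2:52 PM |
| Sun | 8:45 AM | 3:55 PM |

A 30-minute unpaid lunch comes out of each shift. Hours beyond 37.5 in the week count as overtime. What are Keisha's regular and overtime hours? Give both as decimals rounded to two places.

Regular 37.50 hours, overtime 0.60 hours

Wed: 11:22 AM–8:18 PM = 8 h 56 min; less 30 min break → 8 h 26 min
Thu: 8:54 AM–5:03 PM = 8 h 9 min; less 30 min break → 7 h 39 min
Fri: 5:38 AM–12:42 PM = 7 h 4 min; less 30 min break → 6 h 34 min
Sat: 5:35 AM–2:52 PM = 9 h 17 min; less 30 min break → 8 h 47 min
Sun: 8:45 AM–3:55 PM = 7 h 10 min; less 30 min break → 6 h 40 min
Total worked: 38 h 6 min = 38.10 h.
Threshold 37.5 h → overtime 0 h 36 min, regular 37 h 30 min.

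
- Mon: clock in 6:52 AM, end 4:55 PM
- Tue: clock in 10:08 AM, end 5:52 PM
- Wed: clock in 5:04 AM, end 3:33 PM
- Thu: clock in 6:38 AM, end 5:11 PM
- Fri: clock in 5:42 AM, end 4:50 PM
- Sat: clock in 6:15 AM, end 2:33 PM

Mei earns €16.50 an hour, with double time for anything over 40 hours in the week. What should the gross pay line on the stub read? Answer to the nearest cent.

Mon: 6:52 AM–4:55 PM = 10 h 3 min
Tue: 10:08 AM–5:52 PM = 7 h 44 min
Wed: 5:04 AM–3:33 PM = 10 h 29 min
Thu: 6:38 AM–5:11 PM = 10 h 33 min
Fri: 5:42 AM–4:50 PM = 11 h 8 min
Sat: 6:15 AM–2:33 PM = 8 h 18 min
Total worked: 58 h 15 min = 3495 min.
Regular 40 h 0 min = 2400 min at €16.50/h; overtime 18 h 15 min = 1095 min at €33.00/h.
Pay = (2400 × €16.50 + 1095 × €33.00) ÷ 60 = €1262.25.

€1262.25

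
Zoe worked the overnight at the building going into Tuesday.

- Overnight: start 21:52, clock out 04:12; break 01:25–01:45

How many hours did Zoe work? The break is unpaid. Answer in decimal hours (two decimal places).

Overnight: 21:52 → midnight = 2 h 8 min; midnight → 04:12 = 4 h 12 min; span 6 h 20 min; less 20 min break → 6 h 0 min

6.00 hours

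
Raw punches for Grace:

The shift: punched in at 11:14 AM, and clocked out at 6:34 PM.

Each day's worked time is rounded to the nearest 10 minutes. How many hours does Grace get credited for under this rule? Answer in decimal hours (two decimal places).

7.33 hours

The shift: 11:14 AM–6:34 PM = 7 h 20 min → rounds to 7 h 20 min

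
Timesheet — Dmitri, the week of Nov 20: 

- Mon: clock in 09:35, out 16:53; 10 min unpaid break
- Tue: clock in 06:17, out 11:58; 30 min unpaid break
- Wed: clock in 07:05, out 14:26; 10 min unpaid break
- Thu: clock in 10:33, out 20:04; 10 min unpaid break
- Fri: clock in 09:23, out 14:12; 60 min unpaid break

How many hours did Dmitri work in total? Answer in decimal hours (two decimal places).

Mon: 09:35–16:53 = 7 h 18 min; less 10 min break → 7 h 8 min
Tue: 06:17–11:58 = 5 h 41 min; less 30 min break → 5 h 11 min
Wed: 07:05–14:26 = 7 h 21 min; less 10 min break → 7 h 11 min
Thu: 10:33–20:04 = 9 h 31 min; less 10 min break → 9 h 21 min
Fri: 09:23–14:12 = 4 h 49 min; less 60 min break → 3 h 49 min
Total: 7 h 8 min + 5 h 11 min + 7 h 11 min + 9 h 21 min + 3 h 49 min = 32 h 40 min.

32.67 hours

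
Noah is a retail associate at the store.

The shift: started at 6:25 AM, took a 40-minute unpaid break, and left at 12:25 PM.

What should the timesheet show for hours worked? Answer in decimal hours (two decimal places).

5.33 hours

The shift: 6:25 AM–12:25 PM = 6 h 0 min; less 40 min break → 5 h 20 min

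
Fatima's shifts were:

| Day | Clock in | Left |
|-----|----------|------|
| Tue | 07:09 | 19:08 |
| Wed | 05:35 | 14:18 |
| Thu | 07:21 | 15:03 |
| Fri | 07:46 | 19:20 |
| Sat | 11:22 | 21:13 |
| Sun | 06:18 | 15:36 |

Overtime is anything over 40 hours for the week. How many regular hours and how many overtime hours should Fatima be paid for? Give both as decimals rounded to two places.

Tue: 07:09–19:08 = 11 h 59 min
Wed: 05:35–14:18 = 8 h 43 min
Thu: 07:21–15:03 = 7 h 42 min
Fri: 07:46–19:20 = 11 h 34 min
Sat: 11:22–21:13 = 9 h 51 min
Sun: 06:18–15:36 = 9 h 18 min
Total worked: 59 h 7 min = 59.12 h.
Threshold 40 h → overtime 19 h 7 min, regular 40 h 0 min.

Regular 40.00 hours, overtime 19.12 hours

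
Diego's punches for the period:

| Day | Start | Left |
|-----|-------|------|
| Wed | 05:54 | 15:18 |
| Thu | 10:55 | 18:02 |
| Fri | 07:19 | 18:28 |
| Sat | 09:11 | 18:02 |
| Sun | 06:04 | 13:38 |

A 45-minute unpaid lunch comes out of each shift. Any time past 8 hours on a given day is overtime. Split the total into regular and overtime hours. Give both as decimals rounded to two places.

Regular 37.18 hours, overtime 3.15 hours

Wed: 05:54–15:18 = 9 h 24 min; less 45 min break → 8 h 39 min
Thu: 10:55–18:02 = 7 h 7 min; less 45 min break → 6 h 22 min
Fri: 07:19–18:28 = 11 h 9 min; less 45 min break → 10 h 24 min
Sat: 09:11–18:02 = 8 h 51 min; less 45 min break → 8 h 6 min
Sun: 06:04–13:38 = 7 h 34 min; less 45 min break → 6 h 49 min
Wed reg 8 h 0 min / OT 0 h 39 min; Thu reg 6 h 22 min / OT 0 h 0 min; Fri reg 8 h 0 min / OT 2 h 24 min; Sat reg 8 h 0 min / OT 0 h 6 min; Sun reg 6 h 49 min / OT 0 h 0 min.
Totals: regular 37 h 11 min, overtime 3 h 9 min.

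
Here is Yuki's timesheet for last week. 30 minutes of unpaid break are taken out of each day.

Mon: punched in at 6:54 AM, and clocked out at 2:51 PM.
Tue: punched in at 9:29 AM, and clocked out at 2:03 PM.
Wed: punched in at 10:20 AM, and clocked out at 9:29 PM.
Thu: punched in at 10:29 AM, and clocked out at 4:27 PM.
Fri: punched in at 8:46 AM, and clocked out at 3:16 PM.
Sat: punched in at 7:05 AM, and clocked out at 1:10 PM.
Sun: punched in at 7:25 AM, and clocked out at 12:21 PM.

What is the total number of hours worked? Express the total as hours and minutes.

43 h 39 min

Mon: 6:54 AM–2:51 PM = 7 h 57 min; less 30 min break → 7 h 27 min
Tue: 9:29 AM–2:03 PM = 4 h 34 min; less 30 min break → 4 h 4 min
Wed: 10:20 AM–9:29 PM = 11 h 9 min; less 30 min break → 10 h 39 min
Thu: 10:29 AM–4:27 PM = 5 h 58 min; less 30 min break → 5 h 28 min
Fri: 8:46 AM–3:16 PM = 6 h 30 min; less 30 min break → 6 h 0 min
Sat: 7:05 AM–1:10 PM = 6 h 5 min; less 30 min break → 5 h 35 min
Sun: 7:25 AM–12:21 PM = 4 h 56 min; less 30 min break → 4 h 26 min
Total: 7 h 27 min + 4 h 4 min + 10 h 39 min + 5 h 28 min + 6 h 0 min + 5 h 35 min + 4 h 26 min = 43 h 39 min.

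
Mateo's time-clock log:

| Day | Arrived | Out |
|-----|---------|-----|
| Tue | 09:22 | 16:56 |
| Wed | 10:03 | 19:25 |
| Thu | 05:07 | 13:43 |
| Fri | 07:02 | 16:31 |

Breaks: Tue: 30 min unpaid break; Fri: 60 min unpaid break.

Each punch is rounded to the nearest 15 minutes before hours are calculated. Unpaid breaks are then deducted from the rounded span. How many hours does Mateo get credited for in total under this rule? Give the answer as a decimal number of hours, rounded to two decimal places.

34.00 hours

Tue: in 09:22→09:15, out 16:56→17:00; 7 h 45 min − 30 min = 7 h 15 min
Wed: in 10:03→10:00, out 19:25→19:30; 9 h 30 min
Thu: in 05:07→05:00, out 13:43→13:45; 8 h 45 min
Fri: in 07:02→07:00, out 16:31→16:30; 9 h 30 min − 60 min = 8 h 30 min
Total credited: 34 h 0 min.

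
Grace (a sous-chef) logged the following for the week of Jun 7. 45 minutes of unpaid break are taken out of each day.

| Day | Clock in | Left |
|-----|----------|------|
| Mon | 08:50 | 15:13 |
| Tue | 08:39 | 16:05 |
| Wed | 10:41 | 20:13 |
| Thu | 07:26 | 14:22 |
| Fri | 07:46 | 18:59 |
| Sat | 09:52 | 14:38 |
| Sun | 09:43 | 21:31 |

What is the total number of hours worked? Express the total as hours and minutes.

Mon: 08:50–15:13 = 6 h 23 min; less 45 min break → 5 h 38 min
Tue: 08:39–16:05 = 7 h 26 min; less 45 min break → 6 h 41 min
Wed: 10:41–20:13 = 9 h 32 min; less 45 min break → 8 h 47 min
Thu: 07:26–14:22 = 6 h 56 min; less 45 min break → 6 h 11 min
Fri: 07:46–18:59 = 11 h 13 min; less 45 min break → 10 h 28 min
Sat: 09:52–14:38 = 4 h 46 min; less 45 min break → 4 h 1 min
Sun: 09:43–21:31 = 11 h 48 min; less 45 min break → 11 h 3 min
Total: 5 h 38 min + 6 h 41 min + 8 h 47 min + 6 h 11 min + 10 h 28 min + 4 h 1 min + 11 h 3 min = 52 h 49 min.

52 h 49 min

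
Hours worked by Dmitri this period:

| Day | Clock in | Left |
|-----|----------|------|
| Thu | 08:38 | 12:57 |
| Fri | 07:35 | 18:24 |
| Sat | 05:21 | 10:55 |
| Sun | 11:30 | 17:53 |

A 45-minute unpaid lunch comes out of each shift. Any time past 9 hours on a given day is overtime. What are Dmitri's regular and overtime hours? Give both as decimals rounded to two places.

Regular 23.02 hours, overtime 1.07 hours

Thu: 08:38–12:57 = 4 h 19 min; less 45 min break → 3 h 34 min
Fri: 07:35–18:24 = 10 h 49 min; less 45 min break → 10 h 4 min
Sat: 05:21–10:55 = 5 h 34 min; less 45 min break → 4 h 49 min
Sun: 11:30–17:53 = 6 h 23 min; less 45 min break → 5 h 38 min
Thu reg 3 h 34 min / OT 0 h 0 min; Fri reg 9 h 0 min / OT 1 h 4 min; Sat reg 4 h 49 min / OT 0 h 0 min; Sun reg 5 h 38 min / OT 0 h 0 min.
Totals: regular 23 h 1 min, overtime 1 h 4 min.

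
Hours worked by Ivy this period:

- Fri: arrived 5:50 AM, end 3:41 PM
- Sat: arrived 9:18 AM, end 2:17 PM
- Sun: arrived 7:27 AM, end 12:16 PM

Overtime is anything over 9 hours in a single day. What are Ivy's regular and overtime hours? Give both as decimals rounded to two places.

Regular 18.80 hours, overtime 0.85 hours

Fri: 5:50 AM–3:41 PM = 9 h 51 min
Sat: 9:18 AM–2:17 PM = 4 h 59 min
Sun: 7:27 AM–12:16 PM = 4 h 49 min
Fri reg 9 h 0 min / OT 0 h 51 min; Sat reg 4 h 59 min / OT 0 h 0 min; Sun reg 4 h 49 min / OT 0 h 0 min.
Totals: regular 18 h 48 min, overtime 0 h 51 min.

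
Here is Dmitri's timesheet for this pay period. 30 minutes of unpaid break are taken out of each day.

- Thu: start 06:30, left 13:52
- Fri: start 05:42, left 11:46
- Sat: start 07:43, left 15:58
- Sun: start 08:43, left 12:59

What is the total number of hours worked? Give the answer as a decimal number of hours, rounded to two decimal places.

23.95 hours

Thu: 06:30–13:52 = 7 h 22 min; less 30 min break → 6 h 52 min
Fri: 05:42–11:46 = 6 h 4 min; less 30 min break → 5 h 34 min
Sat: 07:43–15:58 = 8 h 15 min; less 30 min break → 7 h 45 min
Sun: 08:43–12:59 = 4 h 16 min; less 30 min break → 3 h 46 min
Total: 6 h 52 min + 5 h 34 min + 7 h 45 min + 3 h 46 min = 23 h 57 min.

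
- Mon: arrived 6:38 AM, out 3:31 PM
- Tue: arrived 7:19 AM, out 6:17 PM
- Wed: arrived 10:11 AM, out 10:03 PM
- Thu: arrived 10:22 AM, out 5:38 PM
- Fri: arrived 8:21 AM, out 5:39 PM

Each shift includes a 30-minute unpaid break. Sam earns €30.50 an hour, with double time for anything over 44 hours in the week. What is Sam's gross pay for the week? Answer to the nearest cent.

€1450.78

Mon: 6:38 AM–3:31 PM = 8 h 53 min; less 30 min break → 8 h 23 min
Tue: 7:19 AM–6:17 PM = 10 h 58 min; less 30 min break → 10 h 28 min
Wed: 10:11 AM–10:03 PM = 11 h 52 min; less 30 min break → 11 h 22 min
Thu: 10:22 AM–5:38 PM = 7 h 16 min; less 30 min break → 6 h 46 min
Fri: 8:21 AM–5:39 PM = 9 h 18 min; less 30 min break → 8 h 48 min
Total worked: 45 h 47 min = 2747 min.
Regular 44 h 0 min = 2640 min at €30.50/h; overtime 1 h 47 min = 107 min at €61.00/h.
Pay = (2640 × €30.50 + 107 × €61.00) ÷ 60 = €1450.78.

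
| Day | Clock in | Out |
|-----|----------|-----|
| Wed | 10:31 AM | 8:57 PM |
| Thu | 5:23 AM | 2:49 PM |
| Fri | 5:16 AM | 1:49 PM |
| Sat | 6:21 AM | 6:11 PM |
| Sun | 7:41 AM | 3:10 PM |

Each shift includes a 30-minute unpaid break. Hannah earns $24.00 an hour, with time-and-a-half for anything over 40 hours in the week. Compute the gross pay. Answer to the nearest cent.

$1148.40

Wed: 10:31 AM–8:57 PM = 10 h 26 min; less 30 min break → 9 h 56 min
Thu: 5:23 AM–2:49 PM = 9 h 26 min; less 30 min break → 8 h 56 min
Fri: 5:16 AM–1:49 PM = 8 h 33 min; less 30 min break → 8 h 3 min
Sat: 6:21 AM–6:11 PM = 11 h 50 min; less 30 min break → 11 h 20 min
Sun: 7:41 AM–3:10 PM = 7 h 29 min; less 30 min break → 6 h 59 min
Total worked: 45 h 14 min = 2714 min.
Regular 40 h 0 min = 2400 min at $24.00/h; overtime 5 h 14 min = 314 min at $36.00/h.
Pay = (2400 × $24.00 + 314 × $36.00) ÷ 60 = $1148.40.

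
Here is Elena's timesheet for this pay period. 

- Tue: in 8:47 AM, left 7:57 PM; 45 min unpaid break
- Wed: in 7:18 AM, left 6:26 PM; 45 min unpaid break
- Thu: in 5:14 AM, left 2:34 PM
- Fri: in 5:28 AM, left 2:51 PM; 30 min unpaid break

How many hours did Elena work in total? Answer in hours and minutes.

39 h 1 min

Tue: 8:47 AM–7:57 PM = 11 h 10 min; less 45 min break → 10 h 25 min
Wed: 7:18 AM–6:26 PM = 11 h 8 min; less 45 min break → 10 h 23 min
Thu: 5:14 AM–2:34 PM = 9 h 20 min
Fri: 5:28 AM–2:51 PM = 9 h 23 min; less 30 min break → 8 h 53 min
Total: 10 h 25 min + 10 h 23 min + 9 h 20 min + 8 h 53 min = 39 h 1 min.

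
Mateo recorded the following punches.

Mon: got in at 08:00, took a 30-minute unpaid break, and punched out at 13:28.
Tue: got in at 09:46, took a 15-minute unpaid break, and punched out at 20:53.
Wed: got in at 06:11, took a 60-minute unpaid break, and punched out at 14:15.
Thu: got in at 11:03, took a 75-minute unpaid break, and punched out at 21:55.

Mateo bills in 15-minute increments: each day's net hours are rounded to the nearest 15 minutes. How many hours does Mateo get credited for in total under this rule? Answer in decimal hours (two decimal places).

32.25 hours

Mon: 08:00–13:28 = 5 h 28 min − 30 min = 4 h 58 min → rounds to 5 h 0 min
Tue: 09:46–20:53 = 11 h 7 min − 15 min = 10 h 52 min → rounds to 10 h 45 min
Wed: 06:11–14:15 = 8 h 4 min − 60 min = 7 h 4 min → rounds to 7 h 0 min
Thu: 11:03–21:55 = 10 h 52 min − 75 min = 9 h 37 min → rounds to 9 h 30 min
Total credited: 32 h 15 min.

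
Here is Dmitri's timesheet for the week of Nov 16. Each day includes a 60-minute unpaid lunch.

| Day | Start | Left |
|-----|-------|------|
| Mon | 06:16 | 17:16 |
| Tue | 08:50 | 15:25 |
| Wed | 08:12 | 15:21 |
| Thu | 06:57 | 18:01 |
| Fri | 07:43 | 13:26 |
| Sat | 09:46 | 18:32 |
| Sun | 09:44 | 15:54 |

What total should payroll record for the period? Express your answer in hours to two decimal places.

49.45 hours

Mon: 06:16–17:16 = 11 h 0 min; less 60 min break → 10 h 0 min
Tue: 08:50–15:25 = 6 h 35 min; less 60 min break → 5 h 35 min
Wed: 08:12–15:21 = 7 h 9 min; less 60 min break → 6 h 9 min
Thu: 06:57–18:01 = 11 h 4 min; less 60 min break → 10 h 4 min
Fri: 07:43–13:26 = 5 h 43 min; less 60 min break → 4 h 43 min
Sat: 09:46–18:32 = 8 h 46 min; less 60 min break → 7 h 46 min
Sun: 09:44–15:54 = 6 h 10 min; less 60 min break → 5 h 10 min
Total: 10 h 0 min + 5 h 35 min + 6 h 9 min + 10 h 4 min + 4 h 43 min + 7 h 46 min + 5 h 10 min = 49 h 27 min.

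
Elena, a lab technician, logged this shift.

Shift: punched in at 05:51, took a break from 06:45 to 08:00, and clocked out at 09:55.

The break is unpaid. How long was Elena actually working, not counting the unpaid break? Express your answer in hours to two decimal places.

Shift: 05:51–09:55 = 4 h 4 min; less 75 min break → 2 h 49 min

2.82 hours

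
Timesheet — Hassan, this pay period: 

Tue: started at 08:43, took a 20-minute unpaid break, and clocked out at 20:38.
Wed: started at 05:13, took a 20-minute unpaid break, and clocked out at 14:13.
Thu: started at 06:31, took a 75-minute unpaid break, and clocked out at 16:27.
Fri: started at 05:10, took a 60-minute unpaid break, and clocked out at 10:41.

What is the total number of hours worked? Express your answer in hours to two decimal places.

Tue: 08:43–20:38 = 11 h 55 min; less 20 min break → 11 h 35 min
Wed: 05:13–14:13 = 9 h 0 min; less 20 min break → 8 h 40 min
Thu: 06:31–16:27 = 9 h 56 min; less 75 min break → 8 h 41 min
Fri: 05:10–10:41 = 5 h 31 min; less 60 min break → 4 h 31 min
Total: 11 h 35 min + 8 h 40 min + 8 h 41 min + 4 h 31 min = 33 h 27 min.

33.45 hours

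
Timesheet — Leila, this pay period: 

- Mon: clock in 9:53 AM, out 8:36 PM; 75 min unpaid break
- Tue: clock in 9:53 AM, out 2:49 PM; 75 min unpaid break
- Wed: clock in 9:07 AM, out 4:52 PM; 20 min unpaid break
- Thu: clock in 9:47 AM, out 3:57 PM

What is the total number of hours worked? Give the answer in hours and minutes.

26 h 44 min

Mon: 9:53 AM–8:36 PM = 10 h 43 min; less 75 min break → 9 h 28 min
Tue: 9:53 AM–2:49 PM = 4 h 56 min; less 75 min break → 3 h 41 min
Wed: 9:07 AM–4:52 PM = 7 h 45 min; less 20 min break → 7 h 25 min
Thu: 9:47 AM–3:57 PM = 6 h 10 min
Total: 9 h 28 min + 3 h 41 min + 7 h 25 min + 6 h 10 min = 26 h 44 min.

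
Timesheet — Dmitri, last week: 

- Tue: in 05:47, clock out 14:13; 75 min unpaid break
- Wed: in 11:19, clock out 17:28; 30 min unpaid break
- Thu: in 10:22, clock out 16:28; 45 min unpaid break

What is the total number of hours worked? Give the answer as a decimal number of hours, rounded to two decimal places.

18.18 hours

Tue: 05:47–14:13 = 8 h 26 min; less 75 min break → 7 h 11 min
Wed: 11:19–17:28 = 6 h 9 min; less 30 min break → 5 h 39 min
Thu: 10:22–16:28 = 6 h 6 min; less 45 min break → 5 h 21 min
Total: 7 h 11 min + 5 h 39 min + 5 h 21 min = 18 h 11 min.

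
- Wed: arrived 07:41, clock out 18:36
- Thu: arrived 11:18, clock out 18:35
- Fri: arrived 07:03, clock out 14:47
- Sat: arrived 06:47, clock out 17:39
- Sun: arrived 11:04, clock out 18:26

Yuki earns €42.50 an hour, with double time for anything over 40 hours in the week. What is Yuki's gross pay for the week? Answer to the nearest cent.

€2054.17

Wed: 07:41–18:36 = 10 h 55 min
Thu: 11:18–18:35 = 7 h 17 min
Fri: 07:03–14:47 = 7 h 44 min
Sat: 06:47–17:39 = 10 h 52 min
Sun: 11:04–18:26 = 7 h 22 min
Total worked: 44 h 10 min = 2650 min.
Regular 40 h 0 min = 2400 min at €42.50/h; overtime 4 h 10 min = 250 min at €85.00/h.
Pay = (2400 × €42.50 + 250 × €85.00) ÷ 60 = €2054.17.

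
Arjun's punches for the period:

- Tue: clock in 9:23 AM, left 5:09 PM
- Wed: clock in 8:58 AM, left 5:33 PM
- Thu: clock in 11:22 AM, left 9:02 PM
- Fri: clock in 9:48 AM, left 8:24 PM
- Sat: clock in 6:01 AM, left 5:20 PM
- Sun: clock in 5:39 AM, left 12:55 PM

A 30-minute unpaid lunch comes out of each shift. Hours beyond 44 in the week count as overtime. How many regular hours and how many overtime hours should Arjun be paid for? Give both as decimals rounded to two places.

Tue: 9:23 AM–5:09 PM = 7 h 46 min; less 30 min break → 7 h 16 min
Wed: 8:58 AM–5:33 PM = 8 h 35 min; less 30 min break → 8 h 5 min
Thu: 11:22 AM–9:02 PM = 9 h 40 min; less 30 min break → 9 h 10 min
Fri: 9:48 AM–8:24 PM = 10 h 36 min; less 30 min break → 10 h 6 min
Sat: 6:01 AM–5:20 PM = 11 h 19 min; less 30 min break → 10 h 49 min
Sun: 5:39 AM–12:55 PM = 7 h 16 min; less 30 min break → 6 h 46 min
Total worked: 52 h 12 min = 52.20 h.
Threshold 44 h → overtime 8 h 12 min, regular 44 h 0 min.

Regular 44.00 hours, overtime 8.20 hours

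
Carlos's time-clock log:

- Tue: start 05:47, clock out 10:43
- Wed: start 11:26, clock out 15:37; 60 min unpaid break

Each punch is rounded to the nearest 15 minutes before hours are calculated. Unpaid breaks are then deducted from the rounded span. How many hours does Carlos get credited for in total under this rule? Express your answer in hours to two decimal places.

Tue: in 05:47→05:45, out 10:43→10:45; 5 h 0 min
Wed: in 11:26→11:30, out 15:37→15:30; 4 h 0 min − 60 min = 3 h 0 min
Total credited: 8 h 0 min.

8.00 hours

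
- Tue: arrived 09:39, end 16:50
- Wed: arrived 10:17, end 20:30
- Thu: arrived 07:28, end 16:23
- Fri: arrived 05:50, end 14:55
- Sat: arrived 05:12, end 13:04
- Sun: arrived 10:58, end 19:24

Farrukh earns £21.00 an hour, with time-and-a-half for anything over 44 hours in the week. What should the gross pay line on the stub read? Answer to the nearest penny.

£1166.55

Tue: 09:39–16:50 = 7 h 11 min
Wed: 10:17–20:30 = 10 h 13 min
Thu: 07:28–16:23 = 8 h 55 min
Fri: 05:50–14:55 = 9 h 5 min
Sat: 05:12–13:04 = 7 h 52 min
Sun: 10:58–19:24 = 8 h 26 min
Total worked: 51 h 42 min = 3102 min.
Regular 44 h 0 min = 2640 min at £21.00/h; overtime 7 h 42 min = 462 min at £31.50/h.
Pay = (2640 × £21.00 + 462 × £31.50) ÷ 60 = £1166.55.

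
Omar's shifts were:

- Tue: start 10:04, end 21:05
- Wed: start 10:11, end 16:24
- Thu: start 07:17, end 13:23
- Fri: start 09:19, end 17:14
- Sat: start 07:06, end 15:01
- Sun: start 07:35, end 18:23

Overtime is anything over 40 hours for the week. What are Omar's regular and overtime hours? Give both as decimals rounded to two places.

Regular 40.00 hours, overtime 9.97 hours

Tue: 10:04–21:05 = 11 h 1 min
Wed: 10:11–16:24 = 6 h 13 min
Thu: 07:17–13:23 = 6 h 6 min
Fri: 09:19–17:14 = 7 h 55 min
Sat: 07:06–15:01 = 7 h 55 min
Sun: 07:35–18:23 = 10 h 48 min
Total worked: 49 h 58 min = 49.97 h.
Threshold 40 h → overtime 9 h 58 min, regular 40 h 0 min.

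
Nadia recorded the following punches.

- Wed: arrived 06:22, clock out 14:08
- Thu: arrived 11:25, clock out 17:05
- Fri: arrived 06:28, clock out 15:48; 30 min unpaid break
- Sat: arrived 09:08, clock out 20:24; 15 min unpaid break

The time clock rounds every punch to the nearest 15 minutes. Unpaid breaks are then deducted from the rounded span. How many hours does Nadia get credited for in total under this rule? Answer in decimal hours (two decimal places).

Wed: in 06:22→06:15, out 14:08→14:15; 8 h 0 min
Thu: in 11:25→11:30, out 17:05→17:00; 5 h 30 min
Fri: in 06:28→06:30, out 15:48→15:45; 9 h 15 min − 30 min = 8 h 45 min
Sat: in 09:08→09:15, out 20:24→20:30; 11 h 15 min − 15 min = 11 h 0 min
Total credited: 33 h 15 min.

33.25 hours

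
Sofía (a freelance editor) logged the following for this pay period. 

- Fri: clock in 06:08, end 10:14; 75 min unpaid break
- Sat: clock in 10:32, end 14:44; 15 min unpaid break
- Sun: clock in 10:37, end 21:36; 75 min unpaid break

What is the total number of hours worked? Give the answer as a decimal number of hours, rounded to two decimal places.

Fri: 06:08–10:14 = 4 h 6 min; less 75 min break → 2 h 51 min
Sat: 10:32–14:44 = 4 h 12 min; less 15 min break → 3 h 57 min
Sun: 10:37–21:36 = 10 h 59 min; less 75 min break → 9 h 44 min
Total: 2 h 51 min + 3 h 57 min + 9 h 44 min = 16 h 32 min.

16.53 hours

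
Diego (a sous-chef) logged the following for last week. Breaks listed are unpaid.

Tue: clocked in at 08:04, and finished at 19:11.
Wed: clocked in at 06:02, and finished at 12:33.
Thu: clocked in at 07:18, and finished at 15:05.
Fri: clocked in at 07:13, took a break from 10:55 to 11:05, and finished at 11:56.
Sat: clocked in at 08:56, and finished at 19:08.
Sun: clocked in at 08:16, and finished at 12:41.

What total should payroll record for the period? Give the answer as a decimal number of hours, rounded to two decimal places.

Tue: 08:04–19:11 = 11 h 7 min
Wed: 06:02–12:33 = 6 h 31 min
Thu: 07:18–15:05 = 7 h 47 min
Fri: 07:13–11:56 = 4 h 43 min; less 10 min break → 4 h 33 min
Sat: 08:56–19:08 = 10 h 12 min
Sun: 08:16–12:41 = 4 h 25 min
Total: 11 h 7 min + 6 h 31 min + 7 h 47 min + 4 h 33 min + 10 h 12 min + 4 h 25 min = 44 h 35 min.

44.58 hours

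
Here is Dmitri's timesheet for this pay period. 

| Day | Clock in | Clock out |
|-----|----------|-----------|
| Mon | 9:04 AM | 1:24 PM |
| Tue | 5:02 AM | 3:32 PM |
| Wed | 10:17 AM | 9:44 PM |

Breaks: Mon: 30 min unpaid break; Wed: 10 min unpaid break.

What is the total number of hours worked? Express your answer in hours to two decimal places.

25.62 hours

Mon: 9:04 AM–1:24 PM = 4 h 20 min; less 30 min break → 3 h 50 min
Tue: 5:02 AM–3:32 PM = 10 h 30 min
Wed: 10:17 AM–9:44 PM = 11 h 27 min; less 10 min break → 11 h 17 min
Total: 3 h 50 min + 10 h 30 min + 11 h 17 min = 25 h 37 min.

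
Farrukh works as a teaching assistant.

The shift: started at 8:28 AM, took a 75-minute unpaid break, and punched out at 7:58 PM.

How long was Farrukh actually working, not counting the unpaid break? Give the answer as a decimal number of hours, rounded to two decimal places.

10.25 hours

The shift: 8:28 AM–7:58 PM = 11 h 30 min; less 75 min break → 10 h 15 min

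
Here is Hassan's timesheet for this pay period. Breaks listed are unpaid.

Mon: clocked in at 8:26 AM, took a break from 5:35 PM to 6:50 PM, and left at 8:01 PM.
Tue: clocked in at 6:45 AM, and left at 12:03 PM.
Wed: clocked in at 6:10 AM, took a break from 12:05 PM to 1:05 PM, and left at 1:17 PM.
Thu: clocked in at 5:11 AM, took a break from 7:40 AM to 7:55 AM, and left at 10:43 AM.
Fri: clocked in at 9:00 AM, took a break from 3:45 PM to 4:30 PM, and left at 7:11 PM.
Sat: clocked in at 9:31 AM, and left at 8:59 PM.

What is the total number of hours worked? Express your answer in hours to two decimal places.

Mon: 8:26 AM–8:01 PM = 11 h 35 min; less 75 min break → 10 h 20 min
Tue: 6:45 AM–12:03 PM = 5 h 18 min
Wed: 6:10 AM–1:17 PM = 7 h 7 min; less 60 min break → 6 h 7 min
Thu: 5:11 AM–10:43 AM = 5 h 32 min; less 15 min break → 5 h 17 min
Fri: 9:00 AM–7:11 PM = 10 h 11 min; less 45 min break → 9 h 26 min
Sat: 9:31 AM–8:59 PM = 11 h 28 min
Total: 10 h 20 min + 5 h 18 min + 6 h 7 min + 5 h 17 min + 9 h 26 min + 11 h 28 min = 47 h 56 min.

47.93 hours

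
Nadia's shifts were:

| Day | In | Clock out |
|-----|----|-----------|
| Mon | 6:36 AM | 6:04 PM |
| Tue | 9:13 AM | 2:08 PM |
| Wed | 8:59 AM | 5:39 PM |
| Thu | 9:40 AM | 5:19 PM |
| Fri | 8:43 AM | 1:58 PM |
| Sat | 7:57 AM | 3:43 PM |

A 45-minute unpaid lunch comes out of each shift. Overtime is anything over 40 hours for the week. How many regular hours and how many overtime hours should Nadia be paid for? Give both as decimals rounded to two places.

Mon: 6:36 AM–6:04 PM = 11 h 28 min; less 45 min break → 10 h 43 min
Tue: 9:13 AM–2:08 PM = 4 h 55 min; less 45 min break → 4 h 10 min
Wed: 8:59 AM–5:39 PM = 8 h 40 min; less 45 min break → 7 h 55 min
Thu: 9:40 AM–5:19 PM = 7 h 39 min; less 45 min break → 6 h 54 min
Fri: 8:43 AM–1:58 PM = 5 h 15 min; less 45 min break → 4 h 30 min
Sat: 7:57 AM–3:43 PM = 7 h 46 min; less 45 min break → 7 h 1 min
Total worked: 41 h 13 min = 41.22 h.
Threshold 40 h → overtime 1 h 13 min, regular 40 h 0 min.

Regular 40.00 hours, overtime 1.22 hours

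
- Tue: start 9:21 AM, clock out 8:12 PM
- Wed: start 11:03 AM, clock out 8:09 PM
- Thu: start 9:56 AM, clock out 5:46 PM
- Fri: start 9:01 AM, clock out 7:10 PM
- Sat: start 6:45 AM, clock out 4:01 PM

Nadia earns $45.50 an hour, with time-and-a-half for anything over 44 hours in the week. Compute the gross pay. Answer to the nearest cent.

Tue: 9:21 AM–8:12 PM = 10 h 51 min
Wed: 11:03 AM–8:09 PM = 9 h 6 min
Thu: 9:56 AM–5:46 PM = 7 h 50 min
Fri: 9:01 AM–7:10 PM = 10 h 9 min
Sat: 6:45 AM–4:01 PM = 9 h 16 min
Total worked: 47 h 12 min = 2832 min.
Regular 44 h 0 min = 2640 min at $45.50/h; overtime 3 h 12 min = 192 min at $68.25/h.
Pay = (2640 × $45.50 + 192 × $68.25) ÷ 60 = $2220.40.

$2220.40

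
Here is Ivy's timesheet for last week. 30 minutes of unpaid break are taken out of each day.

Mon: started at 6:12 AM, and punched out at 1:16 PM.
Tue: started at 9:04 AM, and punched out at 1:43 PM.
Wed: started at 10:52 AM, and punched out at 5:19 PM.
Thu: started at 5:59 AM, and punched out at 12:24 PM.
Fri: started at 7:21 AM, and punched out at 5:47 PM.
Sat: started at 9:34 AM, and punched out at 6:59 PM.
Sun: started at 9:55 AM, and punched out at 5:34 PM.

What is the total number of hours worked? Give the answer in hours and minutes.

Mon: 6:12 AM–1:16 PM = 7 h 4 min; less 30 min break → 6 h 34 min
Tue: 9:04 AM–1:43 PM = 4 h 39 min; less 30 min break → 4 h 9 min
Wed: 10:52 AM–5:19 PM = 6 h 27 min; less 30 min break → 5 h 57 min
Thu: 5:59 AM–12:24 PM = 6 h 25 min; less 30 min break → 5 h 55 min
Fri: 7:21 AM–5:47 PM = 10 h 26 min; less 30 min break → 9 h 56 min
Sat: 9:34 AM–6:59 PM = 9 h 25 min; less 30 min break → 8 h 55 min
Sun: 9:55 AM–5:34 PM = 7 h 39 min; less 30 min break → 7 h 9 min
Total: 6 h 34 min + 4 h 9 min + 5 h 57 min + 5 h 55 min + 9 h 56 min + 8 h 55 min + 7 h 9 min = 48 h 35 min.

48 h 35 min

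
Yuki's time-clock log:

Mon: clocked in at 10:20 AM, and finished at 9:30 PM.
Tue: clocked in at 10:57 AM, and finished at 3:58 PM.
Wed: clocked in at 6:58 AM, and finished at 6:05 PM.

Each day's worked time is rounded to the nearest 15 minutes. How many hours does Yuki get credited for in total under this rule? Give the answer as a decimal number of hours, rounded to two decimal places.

27.25 hours

Mon: 10:20 AM–9:30 PM = 11 h 10 min → rounds to 11 h 15 min
Tue: 10:57 AM–3:58 PM = 5 h 1 min → rounds to 5 h 0 min
Wed: 6:58 AM–6:05 PM = 11 h 7 min → rounds to 11 h 0 min
Total credited: 27 h 15 min.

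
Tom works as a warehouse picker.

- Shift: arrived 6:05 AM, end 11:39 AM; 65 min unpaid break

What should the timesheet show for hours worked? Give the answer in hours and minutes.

Shift: 6:05 AM–11:39 AM = 5 h 34 min; less 65 min break → 4 h 29 min

4 h 29 min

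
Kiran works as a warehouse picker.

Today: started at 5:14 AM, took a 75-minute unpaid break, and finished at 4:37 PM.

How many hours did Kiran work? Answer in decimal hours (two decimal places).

10.13 hours

Today: 5:14 AM–4:37 PM = 11 h 23 min; less 75 min break → 10 h 8 min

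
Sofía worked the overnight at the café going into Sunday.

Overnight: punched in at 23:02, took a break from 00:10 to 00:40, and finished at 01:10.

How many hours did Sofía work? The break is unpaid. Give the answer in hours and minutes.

1 h 38 min

Overnight: 23:02 → midnight = 0 h 58 min; midnight → 01:10 = 1 h 10 min; span 2 h 8 min; less 30 min break → 1 h 38 min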